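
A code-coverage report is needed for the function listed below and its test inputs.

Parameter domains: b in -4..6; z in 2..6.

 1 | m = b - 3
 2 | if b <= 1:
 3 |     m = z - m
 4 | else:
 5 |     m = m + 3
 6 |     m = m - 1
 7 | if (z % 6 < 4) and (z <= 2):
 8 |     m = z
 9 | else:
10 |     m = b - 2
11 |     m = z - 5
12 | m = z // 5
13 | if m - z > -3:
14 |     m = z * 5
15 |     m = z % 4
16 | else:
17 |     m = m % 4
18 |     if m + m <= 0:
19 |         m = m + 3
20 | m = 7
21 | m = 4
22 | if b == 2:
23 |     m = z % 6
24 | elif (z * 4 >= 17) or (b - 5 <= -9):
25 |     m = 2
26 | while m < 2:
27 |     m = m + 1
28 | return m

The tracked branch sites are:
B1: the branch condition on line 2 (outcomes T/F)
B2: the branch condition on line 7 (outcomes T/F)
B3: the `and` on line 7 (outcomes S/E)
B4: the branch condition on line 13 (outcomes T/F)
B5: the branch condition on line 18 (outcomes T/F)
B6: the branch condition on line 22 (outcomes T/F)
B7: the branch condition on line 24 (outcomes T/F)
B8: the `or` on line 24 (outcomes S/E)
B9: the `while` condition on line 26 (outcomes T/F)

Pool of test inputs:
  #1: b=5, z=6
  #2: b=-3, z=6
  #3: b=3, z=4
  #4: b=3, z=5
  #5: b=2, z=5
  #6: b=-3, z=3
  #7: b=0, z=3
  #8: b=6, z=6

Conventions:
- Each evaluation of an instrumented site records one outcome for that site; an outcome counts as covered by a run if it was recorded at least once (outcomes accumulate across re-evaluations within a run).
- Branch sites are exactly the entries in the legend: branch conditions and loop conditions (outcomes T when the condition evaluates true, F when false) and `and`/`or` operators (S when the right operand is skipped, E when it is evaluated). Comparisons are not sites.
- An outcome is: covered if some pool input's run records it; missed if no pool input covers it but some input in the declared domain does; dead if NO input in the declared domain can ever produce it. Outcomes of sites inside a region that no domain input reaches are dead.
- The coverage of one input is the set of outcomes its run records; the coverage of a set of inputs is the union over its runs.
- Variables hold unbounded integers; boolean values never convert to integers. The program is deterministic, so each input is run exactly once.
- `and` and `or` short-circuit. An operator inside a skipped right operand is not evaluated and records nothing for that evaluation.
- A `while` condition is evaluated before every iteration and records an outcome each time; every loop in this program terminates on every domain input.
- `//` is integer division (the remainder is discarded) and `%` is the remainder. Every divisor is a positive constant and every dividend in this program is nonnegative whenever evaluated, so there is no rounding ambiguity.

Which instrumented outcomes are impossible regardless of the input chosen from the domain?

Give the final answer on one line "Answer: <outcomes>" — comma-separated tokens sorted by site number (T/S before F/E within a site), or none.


checking every outcome against all 55 domain inputs:
  reachable outcomes have witnesses, e.g. B1=T (e.g. b=-4, z=2), B1=F (e.g. b=2, z=2), B2=T (e.g. b=-4, z=2), B2=F (e.g. b=-4, z=3)
Answer: none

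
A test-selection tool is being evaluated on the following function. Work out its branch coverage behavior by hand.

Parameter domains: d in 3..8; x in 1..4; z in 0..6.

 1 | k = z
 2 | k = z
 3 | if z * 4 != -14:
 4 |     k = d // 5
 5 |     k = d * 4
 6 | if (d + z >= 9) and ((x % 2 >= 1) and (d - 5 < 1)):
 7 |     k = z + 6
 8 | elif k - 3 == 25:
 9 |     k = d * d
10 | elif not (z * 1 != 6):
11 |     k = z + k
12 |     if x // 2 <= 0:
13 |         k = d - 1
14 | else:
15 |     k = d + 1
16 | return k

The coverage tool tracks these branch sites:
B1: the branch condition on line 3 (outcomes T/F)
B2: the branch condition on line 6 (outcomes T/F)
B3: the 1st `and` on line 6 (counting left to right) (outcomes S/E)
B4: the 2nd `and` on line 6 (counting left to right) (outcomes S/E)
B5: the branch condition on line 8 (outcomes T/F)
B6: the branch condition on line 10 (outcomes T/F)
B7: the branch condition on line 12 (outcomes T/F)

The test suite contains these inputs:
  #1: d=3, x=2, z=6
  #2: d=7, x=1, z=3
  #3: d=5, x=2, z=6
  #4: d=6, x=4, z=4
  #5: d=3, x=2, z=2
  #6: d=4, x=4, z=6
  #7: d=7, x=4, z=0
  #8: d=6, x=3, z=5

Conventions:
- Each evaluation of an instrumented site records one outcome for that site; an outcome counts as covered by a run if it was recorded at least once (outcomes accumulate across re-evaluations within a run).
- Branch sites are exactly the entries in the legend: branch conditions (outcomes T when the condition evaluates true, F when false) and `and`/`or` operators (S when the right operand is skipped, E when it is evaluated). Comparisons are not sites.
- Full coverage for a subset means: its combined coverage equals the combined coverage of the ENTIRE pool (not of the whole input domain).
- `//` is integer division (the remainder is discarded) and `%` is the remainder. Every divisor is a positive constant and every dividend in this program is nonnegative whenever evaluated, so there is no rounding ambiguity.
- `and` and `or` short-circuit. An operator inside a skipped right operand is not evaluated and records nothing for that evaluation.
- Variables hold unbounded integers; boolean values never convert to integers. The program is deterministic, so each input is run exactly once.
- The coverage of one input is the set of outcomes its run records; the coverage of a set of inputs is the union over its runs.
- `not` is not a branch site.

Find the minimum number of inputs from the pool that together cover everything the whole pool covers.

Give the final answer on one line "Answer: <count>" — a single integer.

run #1 (d=3, x=2, z=6) records B1=T, B2=F, B3=E, B4=S, B5=F, B6=T, B7=F
run #2 (d=7, x=1, z=3) records B1=T, B2=F, B3=E, B4=E, B5=T
run #3 (d=5, x=2, z=6) records B1=T, B2=F, B3=E, B4=S, B5=F, B6=T, B7=F
run #4 (d=6, x=4, z=4) records B1=T, B2=F, B3=E, B4=S, B5=F, B6=F
run #5 (d=3, x=2, z=2) records B1=T, B2=F, B3=S, B5=F, B6=F
run #6 (d=4, x=4, z=6) records B1=T, B2=F, B3=E, B4=S, B5=F, B6=T, B7=F
run #7 (d=7, x=4, z=0) records B1=T, B2=F, B3=S, B5=T
run #8 (d=6, x=3, z=5) records B1=T, B2=F, B3=E, B4=E, B5=F, B6=F
the full pool covers 11 outcomes: B1=T, B2=F, B3=S, B3=E, B4=S, B4=E, B5=T, B5=F, B6=T, B6=F, B7=F
size 1 is not enough: best union over all size-1 subsets is 7/11
size 2 is not enough: best union over all size-2 subsets is 9/11
at size 3, {1, 2, 5} reaches all 11 outcomes; every lexicographically earlier size-3 subset fails

Answer: 3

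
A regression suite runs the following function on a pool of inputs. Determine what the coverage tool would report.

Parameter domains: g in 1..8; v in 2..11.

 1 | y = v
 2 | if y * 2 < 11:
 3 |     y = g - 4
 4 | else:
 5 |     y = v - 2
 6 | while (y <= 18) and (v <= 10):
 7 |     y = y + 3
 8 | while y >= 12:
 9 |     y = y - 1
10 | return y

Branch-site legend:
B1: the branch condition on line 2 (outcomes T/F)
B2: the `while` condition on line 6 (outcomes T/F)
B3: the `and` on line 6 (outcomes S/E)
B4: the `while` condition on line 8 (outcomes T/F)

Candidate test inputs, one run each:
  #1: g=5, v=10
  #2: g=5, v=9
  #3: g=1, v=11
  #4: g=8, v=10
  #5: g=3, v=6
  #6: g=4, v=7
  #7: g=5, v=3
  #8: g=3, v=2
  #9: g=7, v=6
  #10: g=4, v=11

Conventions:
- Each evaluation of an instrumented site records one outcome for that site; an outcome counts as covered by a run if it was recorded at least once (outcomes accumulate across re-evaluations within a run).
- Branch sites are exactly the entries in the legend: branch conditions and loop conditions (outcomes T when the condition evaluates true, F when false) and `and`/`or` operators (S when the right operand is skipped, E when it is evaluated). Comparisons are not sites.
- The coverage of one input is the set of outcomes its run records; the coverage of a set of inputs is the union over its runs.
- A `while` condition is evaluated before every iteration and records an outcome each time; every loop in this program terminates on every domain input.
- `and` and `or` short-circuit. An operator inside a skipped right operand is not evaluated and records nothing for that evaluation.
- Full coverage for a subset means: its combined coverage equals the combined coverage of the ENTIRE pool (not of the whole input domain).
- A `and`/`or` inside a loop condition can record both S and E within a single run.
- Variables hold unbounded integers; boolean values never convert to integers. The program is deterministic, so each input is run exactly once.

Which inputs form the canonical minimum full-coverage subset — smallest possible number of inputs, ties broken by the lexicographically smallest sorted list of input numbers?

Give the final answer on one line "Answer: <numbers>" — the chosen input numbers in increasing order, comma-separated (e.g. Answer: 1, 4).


input #1 (g=5, v=10): covers B1=F, B2=T, B2=F, B3=S, B3=E, B4=T, B4=F
input #2 (g=5, v=9): covers B1=F, B2=T, B2=F, B3=S, B3=E, B4=T, B4=F
input #3 (g=1, v=11): covers B1=F, B2=F, B3=E, B4=F
input #4 (g=8, v=10): covers B1=F, B2=T, B2=F, B3=S, B3=E, B4=T, B4=F
input #5 (g=3, v=6): covers B1=F, B2=T, B2=F, B3=S, B3=E, B4=T, B4=F
input #6 (g=4, v=7): covers B1=F, B2=T, B2=F, B3=S, B3=E, B4=T, B4=F
input #7 (g=5, v=3): covers B1=T, B2=T, B2=F, B3=S, B3=E, B4=T, B4=F
input #8 (g=3, v=2): covers B1=T, B2=T, B2=F, B3=S, B3=E, B4=T, B4=F
input #9 (g=7, v=6): covers B1=F, B2=T, B2=F, B3=S, B3=E, B4=T, B4=F
input #10 (g=4, v=11): covers B1=F, B2=F, B3=E, B4=F
together the pool reaches 8 outcomes: B1=T, B1=F, B2=T, B2=F, B3=S, B3=E, B4=T, B4=F
checked all size-1 subsets: none covers 8 outcomes (max 7/8)
the canonical winner is {1, 7}: size 2, full 8-outcome coverage, earliest index list among size-2 covers
Answer: 1, 7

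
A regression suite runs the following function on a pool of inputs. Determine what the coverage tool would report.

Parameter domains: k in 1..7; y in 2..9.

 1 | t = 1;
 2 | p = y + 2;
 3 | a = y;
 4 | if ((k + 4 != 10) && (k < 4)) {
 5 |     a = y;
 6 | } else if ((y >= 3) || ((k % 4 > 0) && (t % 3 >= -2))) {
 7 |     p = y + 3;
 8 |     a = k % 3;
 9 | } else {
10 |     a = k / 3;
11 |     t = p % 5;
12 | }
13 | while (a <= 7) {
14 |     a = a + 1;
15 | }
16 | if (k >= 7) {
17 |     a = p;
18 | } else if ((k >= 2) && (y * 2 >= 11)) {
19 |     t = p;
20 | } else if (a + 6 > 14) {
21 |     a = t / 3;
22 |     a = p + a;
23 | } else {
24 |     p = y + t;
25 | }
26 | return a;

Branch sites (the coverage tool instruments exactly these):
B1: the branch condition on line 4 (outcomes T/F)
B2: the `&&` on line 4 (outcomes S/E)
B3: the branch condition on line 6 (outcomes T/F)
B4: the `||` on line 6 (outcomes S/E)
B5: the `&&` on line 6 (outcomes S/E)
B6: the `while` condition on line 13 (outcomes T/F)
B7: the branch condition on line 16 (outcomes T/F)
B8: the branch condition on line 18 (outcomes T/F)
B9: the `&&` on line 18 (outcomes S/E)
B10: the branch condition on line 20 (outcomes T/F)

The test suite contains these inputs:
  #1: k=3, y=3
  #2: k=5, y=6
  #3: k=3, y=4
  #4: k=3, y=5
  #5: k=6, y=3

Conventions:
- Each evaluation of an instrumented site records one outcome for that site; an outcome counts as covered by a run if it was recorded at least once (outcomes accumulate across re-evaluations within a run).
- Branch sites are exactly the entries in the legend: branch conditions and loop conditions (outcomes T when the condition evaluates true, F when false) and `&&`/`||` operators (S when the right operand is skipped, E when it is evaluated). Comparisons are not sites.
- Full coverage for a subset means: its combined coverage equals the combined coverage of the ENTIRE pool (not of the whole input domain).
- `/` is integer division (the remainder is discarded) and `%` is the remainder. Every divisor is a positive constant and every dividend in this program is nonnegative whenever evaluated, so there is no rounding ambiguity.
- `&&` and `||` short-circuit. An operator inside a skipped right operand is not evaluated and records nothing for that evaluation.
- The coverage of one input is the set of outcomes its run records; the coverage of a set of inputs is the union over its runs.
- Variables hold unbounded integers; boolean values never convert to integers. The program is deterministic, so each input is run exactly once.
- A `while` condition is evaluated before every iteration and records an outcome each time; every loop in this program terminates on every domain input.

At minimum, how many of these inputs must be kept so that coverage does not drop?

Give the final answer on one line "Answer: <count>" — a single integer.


input #1 (k=3, y=3): covers B1=T, B2=E, B6=T, B6=F, B7=F, B8=F, B9=E, B10=F
input #2 (k=5, y=6): covers B1=F, B2=E, B3=T, B4=S, B6=T, B6=F, B7=F, B8=T, B9=E
input #3 (k=3, y=4): covers B1=T, B2=E, B6=T, B6=F, B7=F, B8=F, B9=E, B10=F
input #4 (k=3, y=5): covers B1=T, B2=E, B6=T, B6=F, B7=F, B8=F, B9=E, B10=F
input #5 (k=6, y=3): covers B1=F, B2=S, B3=T, B4=S, B6=T, B6=F, B7=F, B8=F, B9=E, B10=F
the full pool covers 13 outcomes: B1=T, B1=F, B2=S, B2=E, B3=T, B4=S, B6=T, B6=F, B7=F, B8=T, B8=F, B9=E, B10=F
size 1 is not enough: best union over all size-1 subsets is 10/13
size 2 is not enough: best union over all size-2 subsets is 12/13
at size 3, {1, 2, 5} reaches all 13 outcomes; every lexicographically earlier size-3 subset fails
Answer: 3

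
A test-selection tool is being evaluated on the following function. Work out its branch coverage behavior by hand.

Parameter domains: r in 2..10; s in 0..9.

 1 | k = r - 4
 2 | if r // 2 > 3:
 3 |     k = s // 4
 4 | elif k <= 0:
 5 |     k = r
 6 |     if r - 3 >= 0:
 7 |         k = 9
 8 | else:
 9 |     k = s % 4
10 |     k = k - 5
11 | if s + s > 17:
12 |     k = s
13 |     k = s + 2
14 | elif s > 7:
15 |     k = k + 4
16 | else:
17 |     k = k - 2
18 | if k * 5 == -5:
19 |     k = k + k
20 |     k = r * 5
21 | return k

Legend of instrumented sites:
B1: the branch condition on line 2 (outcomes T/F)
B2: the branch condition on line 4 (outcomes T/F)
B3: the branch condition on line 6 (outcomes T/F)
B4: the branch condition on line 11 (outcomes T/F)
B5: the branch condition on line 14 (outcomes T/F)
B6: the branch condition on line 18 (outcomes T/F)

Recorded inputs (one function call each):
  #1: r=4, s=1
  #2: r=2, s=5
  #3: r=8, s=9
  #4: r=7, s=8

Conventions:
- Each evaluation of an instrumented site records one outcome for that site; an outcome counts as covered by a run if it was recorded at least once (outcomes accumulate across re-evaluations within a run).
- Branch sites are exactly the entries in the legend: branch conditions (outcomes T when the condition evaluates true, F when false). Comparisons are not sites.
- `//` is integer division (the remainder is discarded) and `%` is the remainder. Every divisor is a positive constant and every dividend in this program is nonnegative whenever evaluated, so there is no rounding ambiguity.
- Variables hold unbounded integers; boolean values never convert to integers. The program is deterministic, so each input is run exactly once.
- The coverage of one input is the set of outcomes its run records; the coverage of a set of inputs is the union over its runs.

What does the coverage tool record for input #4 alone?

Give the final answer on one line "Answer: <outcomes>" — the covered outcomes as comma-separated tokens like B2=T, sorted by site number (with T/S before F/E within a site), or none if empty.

Event log for input #4 (r=7, s=8):
  B1->F, B2->F, B4->F, B5->T, B6->T
as a set, this run covers: B1=F, B2=F, B4=F, B5=T, B6=T

Answer: B1=F, B2=F, B4=F, B5=T, B6=T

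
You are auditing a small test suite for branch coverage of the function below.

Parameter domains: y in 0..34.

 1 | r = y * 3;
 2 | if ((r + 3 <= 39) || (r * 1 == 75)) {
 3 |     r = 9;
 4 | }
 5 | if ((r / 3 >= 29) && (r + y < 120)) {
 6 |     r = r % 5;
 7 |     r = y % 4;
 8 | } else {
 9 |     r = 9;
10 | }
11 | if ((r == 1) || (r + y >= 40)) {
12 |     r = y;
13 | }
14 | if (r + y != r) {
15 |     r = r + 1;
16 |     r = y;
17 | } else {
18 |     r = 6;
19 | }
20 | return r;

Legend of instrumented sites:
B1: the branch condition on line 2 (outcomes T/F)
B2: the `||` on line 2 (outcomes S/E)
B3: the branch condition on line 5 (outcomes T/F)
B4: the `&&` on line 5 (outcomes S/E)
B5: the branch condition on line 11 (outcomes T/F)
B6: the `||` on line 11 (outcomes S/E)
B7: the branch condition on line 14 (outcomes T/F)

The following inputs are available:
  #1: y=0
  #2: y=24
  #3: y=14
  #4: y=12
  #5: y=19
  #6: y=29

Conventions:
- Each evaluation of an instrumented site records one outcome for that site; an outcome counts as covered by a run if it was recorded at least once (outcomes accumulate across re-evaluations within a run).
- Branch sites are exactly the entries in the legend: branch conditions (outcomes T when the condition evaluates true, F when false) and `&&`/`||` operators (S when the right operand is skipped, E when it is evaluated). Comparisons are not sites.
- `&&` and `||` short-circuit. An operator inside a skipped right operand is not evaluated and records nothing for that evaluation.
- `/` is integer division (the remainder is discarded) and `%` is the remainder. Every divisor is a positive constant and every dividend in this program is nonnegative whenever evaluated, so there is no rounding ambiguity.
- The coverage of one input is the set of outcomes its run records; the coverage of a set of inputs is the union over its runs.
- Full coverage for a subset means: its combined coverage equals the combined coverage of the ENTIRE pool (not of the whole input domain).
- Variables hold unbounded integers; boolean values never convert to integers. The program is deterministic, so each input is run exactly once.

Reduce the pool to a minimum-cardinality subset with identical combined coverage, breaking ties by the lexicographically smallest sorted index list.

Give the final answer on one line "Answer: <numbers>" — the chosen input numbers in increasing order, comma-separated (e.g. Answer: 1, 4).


input #1, y=0: events B2->S, B1->T, B4->S, B3->F, B6->E, B5->F, B7->F; outcomes B1=T, B2=S, B3=F, B4=S, B5=F, B6=E, B7=F
input #2, y=24: events B2->E, B1->F, B4->S, B3->F, B6->E, B5->F, B7->T; outcomes B1=F, B2=E, B3=F, B4=S, B5=F, B6=E, B7=T
input #3, y=14: events B2->E, B1->F, B4->S, B3->F, B6->E, B5->F, B7->T; outcomes B1=F, B2=E, B3=F, B4=S, B5=F, B6=E, B7=T
input #4, y=12: events B2->S, B1->T, B4->S, B3->F, B6->E, B5->F, B7->T; outcomes B1=T, B2=S, B3=F, B4=S, B5=F, B6=E, B7=T
input #5, y=19: events B2->E, B1->F, B4->S, B3->F, B6->E, B5->F, B7->T; outcomes B1=F, B2=E, B3=F, B4=S, B5=F, B6=E, B7=T
input #6, y=29: events B2->E, B1->F, B4->E, B3->T, B6->S, B5->T, B7->T; outcomes B1=F, B2=E, B3=T, B4=E, B5=T, B6=S, B7=T
union over all inputs: B1=T, B1=F, B2=S, B2=E, B3=T, B3=F, B4=S, B4=E, B5=T, B5=F, B6=S, B6=E, B7=T, B7=F (14 outcomes)
no size-1 subset reaches all 14 outcomes (best union: 7/14)
at size 2, {1, 6} reaches all 14 outcomes; every lexicographically earlier size-2 subset fails
Answer: 1, 6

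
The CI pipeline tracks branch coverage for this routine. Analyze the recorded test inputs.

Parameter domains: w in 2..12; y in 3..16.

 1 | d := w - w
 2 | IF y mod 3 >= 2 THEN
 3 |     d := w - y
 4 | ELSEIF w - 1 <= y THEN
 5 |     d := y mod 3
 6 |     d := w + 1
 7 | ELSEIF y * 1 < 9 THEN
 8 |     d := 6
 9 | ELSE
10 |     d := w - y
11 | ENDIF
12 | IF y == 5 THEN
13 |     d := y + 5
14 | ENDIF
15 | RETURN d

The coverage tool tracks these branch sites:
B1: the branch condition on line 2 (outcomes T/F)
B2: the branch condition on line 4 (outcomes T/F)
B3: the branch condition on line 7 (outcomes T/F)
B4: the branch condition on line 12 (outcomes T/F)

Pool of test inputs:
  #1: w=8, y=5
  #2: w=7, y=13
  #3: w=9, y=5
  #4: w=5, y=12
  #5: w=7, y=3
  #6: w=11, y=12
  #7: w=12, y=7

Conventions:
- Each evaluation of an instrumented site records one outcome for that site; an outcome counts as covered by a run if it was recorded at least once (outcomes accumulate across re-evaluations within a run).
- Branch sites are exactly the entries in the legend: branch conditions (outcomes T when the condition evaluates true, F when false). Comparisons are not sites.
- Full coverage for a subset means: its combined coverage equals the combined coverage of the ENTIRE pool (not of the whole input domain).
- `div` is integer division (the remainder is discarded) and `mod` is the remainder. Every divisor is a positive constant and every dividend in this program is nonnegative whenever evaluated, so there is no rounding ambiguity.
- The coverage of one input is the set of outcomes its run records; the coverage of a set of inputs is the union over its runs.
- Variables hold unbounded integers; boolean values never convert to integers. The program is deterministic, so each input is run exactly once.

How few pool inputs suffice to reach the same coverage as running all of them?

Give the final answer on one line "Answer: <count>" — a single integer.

input #1 (w=8, y=5): events B1->T, B4->T; covers B1=T, B4=T
input #2 (w=7, y=13): events B1->F, B2->T, B4->F; covers B1=F, B2=T, B4=F
input #3 (w=9, y=5): events B1->T, B4->T; covers B1=T, B4=T
input #4 (w=5, y=12): events B1->F, B2->T, B4->F; covers B1=F, B2=T, B4=F
input #5 (w=7, y=3): events B1->F, B2->F, B3->T, B4->F; covers B1=F, B2=F, B3=T, B4=F
input #6 (w=11, y=12): events B1->F, B2->T, B4->F; covers B1=F, B2=T, B4=F
input #7 (w=12, y=7): events B1->F, B2->F, B3->T, B4->F; covers B1=F, B2=F, B3=T, B4=F
union over all inputs: B1=T, B1=F, B2=T, B2=F, B3=T, B4=T, B4=F (7 outcomes)
no size-1 subset reaches all 7 outcomes (best union: 4/7)
no size-2 subset reaches all 7 outcomes (best union: 6/7)
size 3: inputs {1, 2, 5} cover all 7 outcomes, and no lexicographically smaller subset of this size does

Answer: 3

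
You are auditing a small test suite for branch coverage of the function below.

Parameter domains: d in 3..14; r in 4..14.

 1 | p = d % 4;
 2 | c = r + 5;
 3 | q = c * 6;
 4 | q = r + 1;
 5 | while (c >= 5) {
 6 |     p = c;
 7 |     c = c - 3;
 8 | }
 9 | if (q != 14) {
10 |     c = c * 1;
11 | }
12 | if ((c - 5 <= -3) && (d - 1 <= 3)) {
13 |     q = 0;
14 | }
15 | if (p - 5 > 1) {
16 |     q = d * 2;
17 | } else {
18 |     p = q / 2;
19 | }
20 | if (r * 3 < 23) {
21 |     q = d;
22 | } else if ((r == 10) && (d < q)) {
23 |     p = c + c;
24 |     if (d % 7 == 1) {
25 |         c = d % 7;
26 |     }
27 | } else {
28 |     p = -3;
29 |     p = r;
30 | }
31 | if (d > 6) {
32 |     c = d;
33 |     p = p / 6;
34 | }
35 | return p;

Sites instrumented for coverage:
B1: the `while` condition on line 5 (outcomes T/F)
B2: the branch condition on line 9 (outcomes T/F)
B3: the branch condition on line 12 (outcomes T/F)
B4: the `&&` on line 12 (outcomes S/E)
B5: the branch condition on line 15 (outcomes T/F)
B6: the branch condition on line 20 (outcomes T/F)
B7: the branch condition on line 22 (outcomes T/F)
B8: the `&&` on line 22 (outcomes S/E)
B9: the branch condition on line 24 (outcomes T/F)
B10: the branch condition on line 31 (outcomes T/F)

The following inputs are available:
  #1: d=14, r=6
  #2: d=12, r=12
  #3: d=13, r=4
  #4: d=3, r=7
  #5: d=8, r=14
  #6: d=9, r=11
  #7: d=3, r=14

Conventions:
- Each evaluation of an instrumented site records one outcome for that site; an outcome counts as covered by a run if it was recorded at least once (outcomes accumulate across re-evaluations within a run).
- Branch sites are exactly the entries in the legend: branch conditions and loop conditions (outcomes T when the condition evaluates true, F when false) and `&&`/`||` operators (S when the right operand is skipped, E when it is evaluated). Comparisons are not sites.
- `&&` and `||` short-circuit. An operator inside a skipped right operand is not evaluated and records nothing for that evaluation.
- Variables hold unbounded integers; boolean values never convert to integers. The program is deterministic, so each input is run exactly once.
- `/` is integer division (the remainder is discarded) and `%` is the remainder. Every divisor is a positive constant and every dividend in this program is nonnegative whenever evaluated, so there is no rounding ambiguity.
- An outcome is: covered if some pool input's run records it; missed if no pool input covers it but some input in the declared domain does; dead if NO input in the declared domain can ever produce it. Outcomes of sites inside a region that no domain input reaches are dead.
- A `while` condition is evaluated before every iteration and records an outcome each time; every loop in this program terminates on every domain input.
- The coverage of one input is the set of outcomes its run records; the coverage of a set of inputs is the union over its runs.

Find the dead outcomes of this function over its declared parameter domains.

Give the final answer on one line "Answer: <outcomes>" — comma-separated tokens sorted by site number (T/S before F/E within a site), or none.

exhaustive pass over the 132-input domain:
  reachable outcomes have witnesses, e.g. B1=T (e.g. d=3, r=4), B1=F (e.g. d=3, r=4), B2=T (e.g. d=3, r=4), B2=F (e.g. d=3, r=13)

Answer: none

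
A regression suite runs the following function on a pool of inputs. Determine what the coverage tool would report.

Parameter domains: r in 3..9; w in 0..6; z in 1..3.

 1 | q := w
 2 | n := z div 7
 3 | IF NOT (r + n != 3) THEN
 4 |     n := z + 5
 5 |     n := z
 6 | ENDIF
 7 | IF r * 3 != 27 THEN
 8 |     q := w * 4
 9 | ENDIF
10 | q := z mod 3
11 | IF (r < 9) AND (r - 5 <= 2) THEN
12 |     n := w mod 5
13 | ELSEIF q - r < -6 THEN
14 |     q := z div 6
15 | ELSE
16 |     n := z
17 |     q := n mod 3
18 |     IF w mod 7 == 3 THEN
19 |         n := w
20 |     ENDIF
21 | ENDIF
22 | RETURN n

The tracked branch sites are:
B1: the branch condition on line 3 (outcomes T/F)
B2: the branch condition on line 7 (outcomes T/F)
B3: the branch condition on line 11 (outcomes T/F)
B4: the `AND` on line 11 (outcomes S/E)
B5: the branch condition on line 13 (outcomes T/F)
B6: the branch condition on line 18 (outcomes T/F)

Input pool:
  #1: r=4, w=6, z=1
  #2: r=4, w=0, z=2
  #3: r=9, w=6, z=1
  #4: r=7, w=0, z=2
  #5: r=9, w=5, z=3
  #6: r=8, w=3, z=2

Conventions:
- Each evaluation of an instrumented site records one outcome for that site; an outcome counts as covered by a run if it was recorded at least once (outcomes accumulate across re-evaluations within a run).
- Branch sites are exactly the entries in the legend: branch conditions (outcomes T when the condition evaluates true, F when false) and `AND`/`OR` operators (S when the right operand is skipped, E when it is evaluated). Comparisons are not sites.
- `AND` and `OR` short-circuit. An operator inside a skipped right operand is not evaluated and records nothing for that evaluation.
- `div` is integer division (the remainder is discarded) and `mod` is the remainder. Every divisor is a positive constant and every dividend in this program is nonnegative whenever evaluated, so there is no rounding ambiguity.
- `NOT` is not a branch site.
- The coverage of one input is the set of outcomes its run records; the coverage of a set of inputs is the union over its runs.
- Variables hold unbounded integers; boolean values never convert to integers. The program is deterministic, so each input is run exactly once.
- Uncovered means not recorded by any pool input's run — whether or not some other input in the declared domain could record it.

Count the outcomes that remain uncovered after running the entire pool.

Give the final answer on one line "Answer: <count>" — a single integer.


input #1, r=4, w=6, z=1: outcomes B1=F, B2=T, B3=T, B4=E
input #2, r=4, w=0, z=2: outcomes B1=F, B2=T, B3=T, B4=E
input #3, r=9, w=6, z=1: outcomes B1=F, B2=F, B3=F, B4=S, B5=T
input #4, r=7, w=0, z=2: outcomes B1=F, B2=T, B3=T, B4=E
input #5, r=9, w=5, z=3: outcomes B1=F, B2=F, B3=F, B4=S, B5=T
input #6, r=8, w=3, z=2: outcomes B1=F, B2=T, B3=F, B4=E, B5=F, B6=T
union over the pool: B1=F, B2=T, B2=F, B3=T, B3=F, B4=S, B4=E, B5=T, B5=F, B6=T
uncovered (2 of 12): B1=T, B6=F
Answer: 2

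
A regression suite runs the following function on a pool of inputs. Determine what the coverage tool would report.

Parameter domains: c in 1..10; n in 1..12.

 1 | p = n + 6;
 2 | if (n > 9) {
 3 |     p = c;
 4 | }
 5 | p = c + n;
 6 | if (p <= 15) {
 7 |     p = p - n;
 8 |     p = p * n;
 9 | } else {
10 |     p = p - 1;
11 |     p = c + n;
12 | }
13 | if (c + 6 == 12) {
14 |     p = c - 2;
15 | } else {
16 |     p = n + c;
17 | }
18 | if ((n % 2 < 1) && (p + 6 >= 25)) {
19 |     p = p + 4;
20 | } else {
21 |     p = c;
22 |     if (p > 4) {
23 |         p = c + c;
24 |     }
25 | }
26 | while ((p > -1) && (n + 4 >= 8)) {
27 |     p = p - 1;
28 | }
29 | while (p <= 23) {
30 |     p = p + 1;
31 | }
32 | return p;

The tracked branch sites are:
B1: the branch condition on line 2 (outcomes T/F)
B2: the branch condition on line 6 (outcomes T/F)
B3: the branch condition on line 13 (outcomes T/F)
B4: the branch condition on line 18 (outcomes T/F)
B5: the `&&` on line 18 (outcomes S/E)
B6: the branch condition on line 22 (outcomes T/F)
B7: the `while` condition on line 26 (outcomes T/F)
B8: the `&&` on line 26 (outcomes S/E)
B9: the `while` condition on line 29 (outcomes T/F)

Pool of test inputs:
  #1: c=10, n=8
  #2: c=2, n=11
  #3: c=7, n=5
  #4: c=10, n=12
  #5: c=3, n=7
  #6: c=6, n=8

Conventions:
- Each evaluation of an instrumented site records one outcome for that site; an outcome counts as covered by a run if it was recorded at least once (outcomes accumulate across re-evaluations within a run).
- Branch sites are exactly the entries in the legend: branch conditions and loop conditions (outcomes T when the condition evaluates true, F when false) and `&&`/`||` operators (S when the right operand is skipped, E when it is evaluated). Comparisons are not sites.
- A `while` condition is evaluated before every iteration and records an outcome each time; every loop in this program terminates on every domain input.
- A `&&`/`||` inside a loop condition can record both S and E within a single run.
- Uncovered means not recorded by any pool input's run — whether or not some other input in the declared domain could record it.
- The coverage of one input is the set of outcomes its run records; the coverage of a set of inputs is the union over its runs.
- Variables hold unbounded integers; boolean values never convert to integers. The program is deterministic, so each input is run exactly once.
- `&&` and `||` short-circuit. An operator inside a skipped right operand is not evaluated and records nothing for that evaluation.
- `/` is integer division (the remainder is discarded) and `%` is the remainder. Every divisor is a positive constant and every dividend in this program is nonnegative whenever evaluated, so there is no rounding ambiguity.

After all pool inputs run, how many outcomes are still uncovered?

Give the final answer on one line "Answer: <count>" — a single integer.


test 1 (c=10, n=8) fires B1->F, B2->F, B3->F, B5->E, B4->F, B6->T, B8->E, B7->T, B8->E, B7->T, B8->E, B7->T, B8->E, B7->T, ...; hits B1=F, B2=F, B3=F, B4=F, B5=E, B6=T, B7=T, B7=F, B8=S, B8=E, B9=T, B9=F
test 2 (c=2, n=11) fires B1->T, B2->T, B3->F, B5->S, B4->F, B6->F, B8->E, B7->T, B8->E, B7->T, B8->E, B7->T, B8->S, B7->F, ...; hits B1=T, B2=T, B3=F, B4=F, B5=S, B6=F, B7=T, B7=F, B8=S, B8=E, B9=T, B9=F
test 3 (c=7, n=5) fires B1->F, B2->T, B3->F, B5->S, B4->F, B6->T, B8->E, B7->T, B8->E, B7->T, B8->E, B7->T, B8->E, B7->T, ...; hits B1=F, B2=T, B3=F, B4=F, B5=S, B6=T, B7=T, B7=F, B8=S, B8=E, B9=T, B9=F
test 4 (c=10, n=12) fires B1->T, B2->F, B3->F, B5->E, B4->T, B8->E, B7->T, B8->E, B7->T, B8->E, B7->T, B8->E, B7->T, B8->E, ...; hits B1=T, B2=F, B3=F, B4=T, B5=E, B7=T, B7=F, B8=S, B8=E, B9=T, B9=F
test 5 (c=3, n=7) fires B1->F, B2->T, B3->F, B5->S, B4->F, B6->F, B8->E, B7->T, B8->E, B7->T, B8->E, B7->T, B8->E, B7->T, ...; hits B1=F, B2=T, B3=F, B4=F, B5=S, B6=F, B7=T, B7=F, B8=S, B8=E, B9=T, B9=F
test 6 (c=6, n=8) fires B1->F, B2->T, B3->T, B5->E, B4->F, B6->T, B8->E, B7->T, B8->E, B7->T, B8->E, B7->T, B8->E, B7->T, ...; hits B1=F, B2=T, B3=T, B4=F, B5=E, B6=T, B7=T, B7=F, B8=S, B8=E, B9=T, B9=F
union over the pool: B1=T, B1=F, B2=T, B2=F, B3=T, B3=F, B4=T, B4=F, B5=S, B5=E, B6=T, B6=F, B7=T, B7=F, B8=S, B8=E, B9=T, B9=F
uncovered (0 of 18): none
Answer: 0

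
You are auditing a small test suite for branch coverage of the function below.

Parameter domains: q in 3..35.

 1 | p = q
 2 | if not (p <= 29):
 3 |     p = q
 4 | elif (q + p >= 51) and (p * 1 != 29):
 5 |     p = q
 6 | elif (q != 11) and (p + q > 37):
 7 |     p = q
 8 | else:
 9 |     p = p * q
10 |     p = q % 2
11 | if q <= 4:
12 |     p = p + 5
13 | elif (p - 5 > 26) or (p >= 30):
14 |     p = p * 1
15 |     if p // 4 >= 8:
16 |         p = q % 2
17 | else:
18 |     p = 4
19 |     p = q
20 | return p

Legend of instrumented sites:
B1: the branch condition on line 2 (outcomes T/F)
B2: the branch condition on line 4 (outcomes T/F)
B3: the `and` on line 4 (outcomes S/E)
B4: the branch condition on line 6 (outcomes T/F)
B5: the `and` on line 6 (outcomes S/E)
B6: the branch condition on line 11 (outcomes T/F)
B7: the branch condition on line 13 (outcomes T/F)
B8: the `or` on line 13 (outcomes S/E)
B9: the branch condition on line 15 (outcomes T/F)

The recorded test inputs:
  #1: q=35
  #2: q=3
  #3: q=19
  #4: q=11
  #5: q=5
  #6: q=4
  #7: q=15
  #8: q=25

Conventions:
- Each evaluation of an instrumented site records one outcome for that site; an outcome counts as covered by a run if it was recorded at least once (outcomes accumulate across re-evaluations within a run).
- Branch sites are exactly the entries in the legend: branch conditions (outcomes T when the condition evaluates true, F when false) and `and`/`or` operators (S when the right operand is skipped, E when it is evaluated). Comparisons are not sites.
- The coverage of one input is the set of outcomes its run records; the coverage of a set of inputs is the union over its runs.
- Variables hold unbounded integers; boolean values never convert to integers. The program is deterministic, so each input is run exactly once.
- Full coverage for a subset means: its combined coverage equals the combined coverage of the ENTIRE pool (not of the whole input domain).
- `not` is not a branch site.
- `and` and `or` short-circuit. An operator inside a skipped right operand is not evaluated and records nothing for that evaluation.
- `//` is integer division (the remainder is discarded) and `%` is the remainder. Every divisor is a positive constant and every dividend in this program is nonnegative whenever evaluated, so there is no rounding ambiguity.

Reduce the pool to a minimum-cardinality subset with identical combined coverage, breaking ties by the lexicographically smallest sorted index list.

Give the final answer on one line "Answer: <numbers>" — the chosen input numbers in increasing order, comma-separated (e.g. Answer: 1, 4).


input #1 (q=35): events B1->T, B6->F, B8->S, B7->T, B9->T; covers B1=T, B6=F, B7=T, B8=S, B9=T
input #2 (q=3): events B1->F, B3->S, B2->F, B5->E, B4->F, B6->T; covers B1=F, B2=F, B3=S, B4=F, B5=E, B6=T
input #3 (q=19): events B1->F, B3->S, B2->F, B5->E, B4->T, B6->F, B8->E, B7->F; covers B1=F, B2=F, B3=S, B4=T, B5=E, B6=F, B7=F, B8=E
input #4 (q=11): events B1->F, B3->S, B2->F, B5->S, B4->F, B6->F, B8->E, B7->F; covers B1=F, B2=F, B3=S, B4=F, B5=S, B6=F, B7=F, B8=E
input #5 (q=5): events B1->F, B3->S, B2->F, B5->E, B4->F, B6->F, B8->E, B7->F; covers B1=F, B2=F, B3=S, B4=F, B5=E, B6=F, B7=F, B8=E
input #6 (q=4): events B1->F, B3->S, B2->F, B5->E, B4->F, B6->T; covers B1=F, B2=F, B3=S, B4=F, B5=E, B6=T
input #7 (q=15): events B1->F, B3->S, B2->F, B5->E, B4->F, B6->F, B8->E, B7->F; covers B1=F, B2=F, B3=S, B4=F, B5=E, B6=F, B7=F, B8=E
input #8 (q=25): events B1->F, B3->S, B2->F, B5->E, B4->T, B6->F, B8->E, B7->F; covers B1=F, B2=F, B3=S, B4=T, B5=E, B6=F, B7=F, B8=E
the full pool covers 15 outcomes: B1=T, B1=F, B2=F, B3=S, B4=T, B4=F, B5=S, B5=E, B6=T, B6=F, B7=T, B7=F, B8=S, B8=E, B9=T
no size-1 subset reaches all 15 outcomes (best union: 8/15)
no size-2 subset reaches all 15 outcomes (best union: 12/15)
no size-3 subset reaches all 15 outcomes (best union: 14/15)
size 4: inputs {1, 2, 3, 4} cover all 15 outcomes, and no lexicographically smaller subset of this size does
Answer: 1, 2, 3, 4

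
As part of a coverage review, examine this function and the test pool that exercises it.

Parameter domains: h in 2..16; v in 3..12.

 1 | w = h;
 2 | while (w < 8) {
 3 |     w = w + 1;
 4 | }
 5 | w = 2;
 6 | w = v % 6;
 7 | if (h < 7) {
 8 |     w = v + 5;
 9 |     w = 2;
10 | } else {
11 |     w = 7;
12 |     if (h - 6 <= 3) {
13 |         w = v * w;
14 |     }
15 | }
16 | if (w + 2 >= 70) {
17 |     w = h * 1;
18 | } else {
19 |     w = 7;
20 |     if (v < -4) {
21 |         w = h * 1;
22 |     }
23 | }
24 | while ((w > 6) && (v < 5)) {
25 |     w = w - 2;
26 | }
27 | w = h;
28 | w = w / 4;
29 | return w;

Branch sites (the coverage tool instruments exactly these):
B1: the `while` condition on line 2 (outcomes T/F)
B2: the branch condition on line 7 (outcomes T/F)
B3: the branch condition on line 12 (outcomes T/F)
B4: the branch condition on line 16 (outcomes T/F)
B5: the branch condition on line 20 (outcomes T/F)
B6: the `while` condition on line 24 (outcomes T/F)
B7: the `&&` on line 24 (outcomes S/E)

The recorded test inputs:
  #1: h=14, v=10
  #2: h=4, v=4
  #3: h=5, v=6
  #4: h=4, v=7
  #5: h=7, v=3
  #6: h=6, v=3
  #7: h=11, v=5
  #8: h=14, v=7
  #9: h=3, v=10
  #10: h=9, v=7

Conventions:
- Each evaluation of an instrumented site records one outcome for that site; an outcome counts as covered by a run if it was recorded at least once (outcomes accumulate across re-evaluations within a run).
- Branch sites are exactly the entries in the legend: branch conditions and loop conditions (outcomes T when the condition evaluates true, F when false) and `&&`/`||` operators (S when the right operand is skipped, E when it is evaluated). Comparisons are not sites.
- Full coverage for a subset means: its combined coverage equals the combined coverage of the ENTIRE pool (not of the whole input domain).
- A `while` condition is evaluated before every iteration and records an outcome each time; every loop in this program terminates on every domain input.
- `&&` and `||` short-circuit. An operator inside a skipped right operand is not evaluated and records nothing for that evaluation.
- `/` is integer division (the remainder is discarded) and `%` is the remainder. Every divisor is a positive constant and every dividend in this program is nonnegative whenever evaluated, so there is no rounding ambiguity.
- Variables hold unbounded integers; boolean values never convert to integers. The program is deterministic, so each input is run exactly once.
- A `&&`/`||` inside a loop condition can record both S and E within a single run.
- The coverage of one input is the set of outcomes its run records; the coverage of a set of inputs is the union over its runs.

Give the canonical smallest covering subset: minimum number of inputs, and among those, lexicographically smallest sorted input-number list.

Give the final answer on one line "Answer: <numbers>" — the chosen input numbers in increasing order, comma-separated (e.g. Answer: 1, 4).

input #1 (h=14, v=10): events B1->F, B2->F, B3->F, B4->F, B5->F, B7->E, B6->F; covers B1=F, B2=F, B3=F, B4=F, B5=F, B6=F, B7=E
input #2 (h=4, v=4): events B1->T, B1->T, B1->T, B1->T, B1->F, B2->T, B4->F, B5->F, B7->E, B6->T, B7->S, B6->F; covers B1=T, B1=F, B2=T, B4=F, B5=F, B6=T, B6=F, B7=S, B7=E
input #3 (h=5, v=6): events B1->T, B1->T, B1->T, B1->F, B2->T, B4->F, B5->F, B7->E, B6->F; covers B1=T, B1=F, B2=T, B4=F, B5=F, B6=F, B7=E
input #4 (h=4, v=7): events B1->T, B1->T, B1->T, B1->T, B1->F, B2->T, B4->F, B5->F, B7->E, B6->F; covers B1=T, B1=F, B2=T, B4=F, B5=F, B6=F, B7=E
input #5 (h=7, v=3): events B1->T, B1->F, B2->F, B3->T, B4->F, B5->F, B7->E, B6->T, B7->S, B6->F; covers B1=T, B1=F, B2=F, B3=T, B4=F, B5=F, B6=T, B6=F, B7=S, B7=E
input #6 (h=6, v=3): events B1->T, B1->T, B1->F, B2->T, B4->F, B5->F, B7->E, B6->T, B7->S, B6->F; covers B1=T, B1=F, B2=T, B4=F, B5=F, B6=T, B6=F, B7=S, B7=E
input #7 (h=11, v=5): events B1->F, B2->F, B3->F, B4->F, B5->F, B7->E, B6->F; covers B1=F, B2=F, B3=F, B4=F, B5=F, B6=F, B7=E
input #8 (h=14, v=7): events B1->F, B2->F, B3->F, B4->F, B5->F, B7->E, B6->F; covers B1=F, B2=F, B3=F, B4=F, B5=F, B6=F, B7=E
input #9 (h=3, v=10): events B1->T, B1->T, B1->T, B1->T, B1->T, B1->F, B2->T, B4->F, B5->F, B7->E, B6->F; covers B1=T, B1=F, B2=T, B4=F, B5=F, B6=F, B7=E
input #10 (h=9, v=7): events B1->F, B2->F, B3->T, B4->F, B5->F, B7->E, B6->F; covers B1=F, B2=F, B3=T, B4=F, B5=F, B6=F, B7=E
together the pool reaches 12 outcomes: B1=T, B1=F, B2=T, B2=F, B3=T, B3=F, B4=F, B5=F, B6=T, B6=F, B7=S, B7=E
size 1 is not enough: best union over all size-1 subsets is 10/12
size 2 is not enough: best union over all size-2 subsets is 11/12
at size 3, {1, 2, 5} reaches all 12 outcomes; every lexicographically earlier size-3 subset fails

Answer: 1, 2, 5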